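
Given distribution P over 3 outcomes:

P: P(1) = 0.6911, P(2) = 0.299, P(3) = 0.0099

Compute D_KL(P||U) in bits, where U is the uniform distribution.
0.6299 bits

U(i) = 1/3 for all i

D_KL(P||U) = Σ P(x) log₂(P(x) / (1/3))
           = Σ P(x) log₂(P(x)) + log₂(3)
           = log₂(3) - H(P)

H(P) = -Σ P(x) log₂(P(x)):
  -P(1)·log₂(P(1)) = -(0.6911)·log₂(0.6911) = 0.36838
  -P(2)·log₂(P(2)) = -(0.299)·log₂(0.299) = 0.52079
  -P(3)·log₂(P(3)) = -(0.0099)·log₂(0.0099) = 0.06592
H(P) = 0.36838 + 0.52079 + 0.06592 = 0.95509 bits

log₂(3) = 1.58496 bits

D_KL(P||U) = 1.58496 - 0.95509 = 0.62987 ≈ 0.6299 bits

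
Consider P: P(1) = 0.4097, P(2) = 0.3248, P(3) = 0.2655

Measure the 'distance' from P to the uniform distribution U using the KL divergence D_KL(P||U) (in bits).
0.0226 bits

U(i) = 1/3 for all i

D_KL(P||U) = Σ P(x) log₂(P(x) / (1/3))
           = Σ P(x) log₂(P(x)) + log₂(3)
           = log₂(3) - H(P)

H(P) = -Σ P(x) log₂(P(x)):
  -P(1)·log₂(P(1)) = -(0.4097)·log₂(0.4097) = 0.52743
  -P(2)·log₂(P(2)) = -(0.3248)·log₂(0.3248) = 0.52695
  -P(3)·log₂(P(3)) = -(0.2655)·log₂(0.2655) = 0.50796
H(P) = 0.52743 + 0.52695 + 0.50796 = 1.56234 bits

log₂(3) = 1.58496 bits

D_KL(P||U) = 1.58496 - 1.56234 = 0.02262 ≈ 0.0226 bits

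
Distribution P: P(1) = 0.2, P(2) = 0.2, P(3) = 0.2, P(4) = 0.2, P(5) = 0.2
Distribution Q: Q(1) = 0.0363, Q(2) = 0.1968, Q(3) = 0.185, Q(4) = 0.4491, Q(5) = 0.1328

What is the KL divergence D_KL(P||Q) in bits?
0.4043 bits

D_KL(P||Q) = Σ P(x) log₂(P(x)/Q(x))

Computing term by term:
  P(1)·log₂(P(1)/Q(1)) = 0.2·log₂(0.2/0.0363) = 0.49239
  P(2)·log₂(P(2)/Q(2)) = 0.2·log₂(0.2/0.1968) = 0.00465
  P(3)·log₂(P(3)/Q(3)) = 0.2·log₂(0.2/0.185) = 0.02249
  P(4)·log₂(P(4)/Q(4)) = 0.2·log₂(0.2/0.4491) = -0.23341
  P(5)·log₂(P(5)/Q(5)) = 0.2·log₂(0.2/0.1328) = 0.11815

D_KL(P||Q) = 0.49239 + 0.00465 + 0.02249 - 0.23341 + 0.11815 = 0.40427 ≈ 0.4043 bits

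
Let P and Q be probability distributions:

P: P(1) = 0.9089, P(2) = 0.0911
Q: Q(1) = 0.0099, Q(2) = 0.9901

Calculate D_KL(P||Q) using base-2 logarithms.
5.6130 bits

D_KL(P||Q) = Σ P(x) log₂(P(x)/Q(x))

Computing term by term:
  P(1)·log₂(P(1)/Q(1)) = 0.9089·log₂(0.9089/0.0099) = 5.92653
  P(2)·log₂(P(2)/Q(2)) = 0.0911·log₂(0.0911/0.9901) = -0.31357

D_KL(P||Q) = 5.92653 - 0.31357 = 5.61296 ≈ 5.6130 bits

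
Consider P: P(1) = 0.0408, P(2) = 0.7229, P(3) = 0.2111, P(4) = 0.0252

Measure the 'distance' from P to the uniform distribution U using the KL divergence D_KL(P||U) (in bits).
0.8658 bits

U(i) = 1/4 for all i

D_KL(P||U) = Σ P(x) log₂(P(x) / (1/4))
           = Σ P(x) log₂(P(x)) + log₂(4)
           = log₂(4) - H(P)

H(P) = -Σ P(x) log₂(P(x)):
  -P(1)·log₂(P(1)) = -(0.0408)·log₂(0.0408) = 0.18830
  -P(2)·log₂(P(2)) = -(0.7229)·log₂(0.7229) = 0.33841
  -P(3)·log₂(P(3)) = -(0.2111)·log₂(0.2111) = 0.47371
  -P(4)·log₂(P(4)) = -(0.0252)·log₂(0.0252) = 0.13382
H(P) = 0.18830 + 0.33841 + 0.47371 + 0.13382 = 1.13424 bits

log₂(4) = 2.00000 bits

D_KL(P||U) = 2.00000 - 1.13424 = 0.86576 ≈ 0.8658 bits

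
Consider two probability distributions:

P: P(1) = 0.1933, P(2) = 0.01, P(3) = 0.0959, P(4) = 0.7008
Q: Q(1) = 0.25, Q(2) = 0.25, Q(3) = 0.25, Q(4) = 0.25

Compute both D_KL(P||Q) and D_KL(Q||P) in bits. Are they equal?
D_KL(P||Q) = 0.7914 bits, D_KL(Q||P) = 1.2275 bits. No, they are not equal.

D_KL(P||Q) = Σ P(x) log₂(P(x)/Q(x))

Computing term by term:
  P(1)·log₂(P(1)/Q(1)) = 0.1933·log₂(0.1933/0.25) = -0.07173
  P(2)·log₂(P(2)/Q(2)) = 0.01·log₂(0.01/0.25) = -0.04644
  P(3)·log₂(P(3)/Q(3)) = 0.0959·log₂(0.0959/0.25) = -0.13257
  P(4)·log₂(P(4)/Q(4)) = 0.7008·log₂(0.7008/0.25) = 1.04214

D_KL(P||Q) = -0.07173 - 0.04644 - 0.13257 + 1.04214 = 0.79140 ≈ 0.7914 bits

D_KL(Q||P) = Σ Q(x) log₂(Q(x)/P(x))

Computing term by term:
  Q(1)·log₂(Q(1)/P(1)) = 0.25·log₂(0.25/0.1933) = 0.09277
  Q(2)·log₂(Q(2)/P(2)) = 0.25·log₂(0.25/0.01) = 1.16096
  Q(3)·log₂(Q(3)/P(3)) = 0.25·log₂(0.25/0.0959) = 0.34558
  Q(4)·log₂(Q(4)/P(4)) = 0.25·log₂(0.25/0.7008) = -0.37177

D_KL(Q||P) = 0.09277 + 1.16096 + 0.34558 - 0.37177 = 1.22754 ≈ 1.2275 bits

These are NOT equal (difference: 0.4361 bits). KL divergence is asymmetric: D_KL(P||Q) ≠ D_KL(Q||P) in general.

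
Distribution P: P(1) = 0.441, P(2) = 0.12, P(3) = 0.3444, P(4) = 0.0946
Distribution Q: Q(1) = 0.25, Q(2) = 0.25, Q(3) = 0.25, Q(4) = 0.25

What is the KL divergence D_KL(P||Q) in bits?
0.2606 bits

D_KL(P||Q) = Σ P(x) log₂(P(x)/Q(x))

Computing term by term:
  P(1)·log₂(P(1)/Q(1)) = 0.441·log₂(0.441/0.25) = 0.36111
  P(2)·log₂(P(2)/Q(2)) = 0.12·log₂(0.12/0.25) = -0.12707
  P(3)·log₂(P(3)/Q(3)) = 0.3444·log₂(0.3444/0.25) = 0.15917
  P(4)·log₂(P(4)/Q(4)) = 0.0946·log₂(0.0946/0.25) = -0.13263

D_KL(P||Q) = 0.36111 - 0.12707 + 0.15917 - 0.13263 = 0.26058 ≈ 0.2606 bits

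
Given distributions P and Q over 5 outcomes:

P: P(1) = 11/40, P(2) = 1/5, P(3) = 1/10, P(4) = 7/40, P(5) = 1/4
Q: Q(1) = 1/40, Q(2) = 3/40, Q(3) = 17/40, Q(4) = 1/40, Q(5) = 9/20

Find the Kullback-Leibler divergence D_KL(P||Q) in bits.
1.3049 bits

D_KL(P||Q) = Σ P(x) log₂(P(x)/Q(x))

Computing term by term:
  P(1)·log₂(P(1)/Q(1)) = (11/40)·log₂((11/40)/(1/40)) = 0.95134
  P(2)·log₂(P(2)/Q(2)) = (1/5)·log₂((1/5)/(3/40)) = 0.28301
  P(3)·log₂(P(3)/Q(3)) = (1/10)·log₂((1/10)/(17/40)) = -0.20875
  P(4)·log₂(P(4)/Q(4)) = (7/40)·log₂((7/40)/(1/40)) = 0.49129
  P(5)·log₂(P(5)/Q(5)) = (1/4)·log₂((1/4)/(9/20)) = -0.21200

D_KL(P||Q) = 0.95134 + 0.28301 - 0.20875 + 0.49129 - 0.21200 = 1.30489 ≈ 1.3049 bits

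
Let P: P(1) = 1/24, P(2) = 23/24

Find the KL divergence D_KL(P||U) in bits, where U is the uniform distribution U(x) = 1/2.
0.7501 bits

U(i) = 1/2 for all i

D_KL(P||U) = Σ P(x) log₂(P(x) / (1/2))
           = Σ P(x) log₂(P(x)) + log₂(2)
           = log₂(2) - H(P)

H(P) = -Σ P(x) log₂(P(x)):
  -P(1)·log₂(P(1)) = -(1/24)·log₂(1/24) = 0.19104
  -P(2)·log₂(P(2)) = -(23/24)·log₂(23/24) = 0.05884
H(P) = 0.19104 + 0.05884 = 0.24988 bits

log₂(2) = 1.00000 bits

D_KL(P||U) = 1.00000 - 0.24988 = 0.75012 ≈ 0.7501 bits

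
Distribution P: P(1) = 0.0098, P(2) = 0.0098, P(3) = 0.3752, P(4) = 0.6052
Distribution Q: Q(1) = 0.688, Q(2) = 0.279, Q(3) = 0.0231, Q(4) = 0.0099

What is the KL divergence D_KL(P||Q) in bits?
4.9926 bits

D_KL(P||Q) = Σ P(x) log₂(P(x)/Q(x))

Computing term by term:
  P(1)·log₂(P(1)/Q(1)) = 0.0098·log₂(0.0098/0.688) = -0.06011
  P(2)·log₂(P(2)/Q(2)) = 0.0098·log₂(0.0098/0.279) = -0.04735
  P(3)·log₂(P(3)/Q(3)) = 0.3752·log₂(0.3752/0.0231) = 1.50894
  P(4)·log₂(P(4)/Q(4)) = 0.6052·log₂(0.6052/0.0099) = 3.59116

D_KL(P||Q) = -0.06011 - 0.04735 + 1.50894 + 3.59116 = 4.99264 ≈ 4.9926 bits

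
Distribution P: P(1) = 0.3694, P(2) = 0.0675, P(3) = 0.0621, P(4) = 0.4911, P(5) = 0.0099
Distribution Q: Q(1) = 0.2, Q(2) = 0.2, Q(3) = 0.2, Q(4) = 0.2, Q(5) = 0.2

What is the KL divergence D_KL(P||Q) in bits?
0.7100 bits

D_KL(P||Q) = Σ P(x) log₂(P(x)/Q(x))

Computing term by term:
  P(1)·log₂(P(1)/Q(1)) = 0.3694·log₂(0.3694/0.2) = 0.32699
  P(2)·log₂(P(2)/Q(2)) = 0.0675·log₂(0.0675/0.2) = -0.10578
  P(3)·log₂(P(3)/Q(3)) = 0.0621·log₂(0.0621/0.2) = -0.10478
  P(4)·log₂(P(4)/Q(4)) = 0.4911·log₂(0.4911/0.2) = 0.63647
  P(5)·log₂(P(5)/Q(5)) = 0.0099·log₂(0.0099/0.2) = -0.04293

D_KL(P||Q) = 0.32699 - 0.10578 - 0.10478 + 0.63647 - 0.04293 = 0.70997 ≈ 0.7100 bits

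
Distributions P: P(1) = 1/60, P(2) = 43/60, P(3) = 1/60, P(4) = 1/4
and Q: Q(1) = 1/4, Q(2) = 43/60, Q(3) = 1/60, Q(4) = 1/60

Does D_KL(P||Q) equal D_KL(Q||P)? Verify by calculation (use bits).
D_KL(P||Q) = 0.9116 bits, D_KL(Q||P) = 0.9116 bits. Yes — for this pair D_KL(P||Q) = D_KL(Q||P).

D_KL(P||Q) = Σ P(x) log₂(P(x)/Q(x))

Computing term by term:
  P(1)·log₂(P(1)/Q(1)) = (1/60)·log₂((1/60)/(1/4)) = -0.06511
  P(2)·log₂(P(2)/Q(2)) = (43/60)·log₂((43/60)/(43/60)) = 0.00000
  P(3)·log₂(P(3)/Q(3)) = (1/60)·log₂((1/60)/(1/60)) = 0.00000
  P(4)·log₂(P(4)/Q(4)) = (1/4)·log₂((1/4)/(1/60)) = 0.97672

D_KL(P||Q) = -0.06511 + 0.00000 + 0.00000 + 0.97672 = 0.91161 ≈ 0.9116 bits

D_KL(Q||P) = Σ Q(x) log₂(Q(x)/P(x))

Computing term by term:
  Q(1)·log₂(Q(1)/P(1)) = (1/4)·log₂((1/4)/(1/60)) = 0.97672
  Q(2)·log₂(Q(2)/P(2)) = (43/60)·log₂((43/60)/(43/60)) = 0.00000
  Q(3)·log₂(Q(3)/P(3)) = (1/60)·log₂((1/60)/(1/60)) = 0.00000
  Q(4)·log₂(Q(4)/P(4)) = (1/60)·log₂((1/60)/(1/4)) = -0.06511

D_KL(Q||P) = 0.97672 + 0.00000 + 0.00000 - 0.06511 = 0.91161 ≈ 0.9116 bits

These ARE equal here. Q is P with outcomes relabeled (Q(1) = P(4), Q(4) = P(1)) by a relabeling that is its own inverse, so the two sums contain exactly the same terms in a different order. This is a special case — KL divergence is not symmetric in general: D_KL(P||Q) ≠ D_KL(Q||P) for most P, Q.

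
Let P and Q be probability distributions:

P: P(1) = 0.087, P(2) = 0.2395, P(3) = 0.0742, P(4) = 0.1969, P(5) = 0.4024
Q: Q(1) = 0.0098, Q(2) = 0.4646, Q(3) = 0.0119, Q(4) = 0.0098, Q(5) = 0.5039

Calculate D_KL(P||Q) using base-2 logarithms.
0.9627 bits

D_KL(P||Q) = Σ P(x) log₂(P(x)/Q(x))

Computing term by term:
  P(1)·log₂(P(1)/Q(1)) = 0.087·log₂(0.087/0.0098) = 0.27406
  P(2)·log₂(P(2)/Q(2)) = 0.2395·log₂(0.2395/0.4646) = -0.22895
  P(3)·log₂(P(3)/Q(3)) = 0.0742·log₂(0.0742/0.0119) = 0.19592
  P(4)·log₂(P(4)/Q(4)) = 0.1969·log₂(0.1969/0.0098) = 0.85229
  P(5)·log₂(P(5)/Q(5)) = 0.4024·log₂(0.4024/0.5039) = -0.13058

D_KL(P||Q) = 0.27406 - 0.22895 + 0.19592 + 0.85229 - 0.13058 = 0.96274 ≈ 0.9627 bits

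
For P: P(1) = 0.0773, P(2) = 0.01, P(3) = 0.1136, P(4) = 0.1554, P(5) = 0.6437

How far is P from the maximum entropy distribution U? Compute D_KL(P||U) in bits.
0.7870 bits

U(i) = 1/5 for all i

D_KL(P||U) = Σ P(x) log₂(P(x) / (1/5))
           = Σ P(x) log₂(P(x)) + log₂(5)
           = log₂(5) - H(P)

H(P) = -Σ P(x) log₂(P(x)):
  -P(1)·log₂(P(1)) = -(0.0773)·log₂(0.0773) = 0.28550
  -P(2)·log₂(P(2)) = -(0.01)·log₂(0.01) = 0.06644
  -P(3)·log₂(P(3)) = -(0.1136)·log₂(0.1136) = 0.35647
  -P(4)·log₂(P(4)) = -(0.1554)·log₂(0.1554) = 0.41740
  -P(5)·log₂(P(5)) = -(0.6437)·log₂(0.6437) = 0.40910
H(P) = 0.28550 + 0.06644 + 0.35647 + 0.41740 + 0.40910 = 1.53491 bits

log₂(5) = 2.32193 bits

D_KL(P||U) = 2.32193 - 1.53491 = 0.78702 ≈ 0.7870 bits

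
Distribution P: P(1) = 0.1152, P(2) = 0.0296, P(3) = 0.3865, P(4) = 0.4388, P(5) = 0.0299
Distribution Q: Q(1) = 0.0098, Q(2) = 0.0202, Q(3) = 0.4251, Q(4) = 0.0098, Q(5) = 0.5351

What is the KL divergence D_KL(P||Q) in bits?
2.6550 bits

D_KL(P||Q) = Σ P(x) log₂(P(x)/Q(x))

Computing term by term:
  P(1)·log₂(P(1)/Q(1)) = 0.1152·log₂(0.1152/0.0098) = 0.40956
  P(2)·log₂(P(2)/Q(2)) = 0.0296·log₂(0.0296/0.0202) = 0.01632
  P(3)·log₂(P(3)/Q(3)) = 0.3865·log₂(0.3865/0.4251) = -0.05308
  P(4)·log₂(P(4)/Q(4)) = 0.4388·log₂(0.4388/0.0098) = 2.40666
  P(5)·log₂(P(5)/Q(5)) = 0.0299·log₂(0.0299/0.5351) = -0.12443

D_KL(P||Q) = 0.40956 + 0.01632 - 0.05308 + 2.40666 - 0.12443 = 2.65503 ≈ 2.6550 bits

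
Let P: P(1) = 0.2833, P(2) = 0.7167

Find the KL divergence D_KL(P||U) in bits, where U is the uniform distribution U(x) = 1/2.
0.1401 bits

U(i) = 1/2 for all i

D_KL(P||U) = Σ P(x) log₂(P(x) / (1/2))
           = Σ P(x) log₂(P(x)) + log₂(2)
           = log₂(2) - H(P)

H(P) = -Σ P(x) log₂(P(x)):
  -P(1)·log₂(P(1)) = -(0.2833)·log₂(0.2833) = 0.51549
  -P(2)·log₂(P(2)) = -(0.7167)·log₂(0.7167) = 0.34442
H(P) = 0.51549 + 0.34442 = 0.85991 bits

log₂(2) = 1.00000 bits

D_KL(P||U) = 1.00000 - 0.85991 = 0.14009 ≈ 0.1401 bits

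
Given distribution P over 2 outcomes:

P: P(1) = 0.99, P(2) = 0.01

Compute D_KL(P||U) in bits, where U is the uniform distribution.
0.9192 bits

U(i) = 1/2 for all i

D_KL(P||U) = Σ P(x) log₂(P(x) / (1/2))
           = Σ P(x) log₂(P(x)) + log₂(2)
           = log₂(2) - H(P)

H(P) = -Σ P(x) log₂(P(x)):
  -P(1)·log₂(P(1)) = -(0.99)·log₂(0.99) = 0.01435
  -P(2)·log₂(P(2)) = -(0.01)·log₂(0.01) = 0.06644
H(P) = 0.01435 + 0.06644 = 0.08079 bits

log₂(2) = 1.00000 bits

D_KL(P||U) = 1.00000 - 0.08079 = 0.91921 ≈ 0.9192 bits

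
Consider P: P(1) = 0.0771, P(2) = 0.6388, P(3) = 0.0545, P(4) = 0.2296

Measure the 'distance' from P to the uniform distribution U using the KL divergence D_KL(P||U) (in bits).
0.5858 bits

U(i) = 1/4 for all i

D_KL(P||U) = Σ P(x) log₂(P(x) / (1/4))
           = Σ P(x) log₂(P(x)) + log₂(4)
           = log₂(4) - H(P)

H(P) = -Σ P(x) log₂(P(x)):
  -P(1)·log₂(P(1)) = -(0.0771)·log₂(0.0771) = 0.28505
  -P(2)·log₂(P(2)) = -(0.6388)·log₂(0.6388) = 0.41302
  -P(3)·log₂(P(3)) = -(0.0545)·log₂(0.0545) = 0.22877
  -P(4)·log₂(P(4)) = -(0.2296)·log₂(0.2296) = 0.48740
H(P) = 0.28505 + 0.41302 + 0.22877 + 0.48740 = 1.41424 bits

log₂(4) = 2.00000 bits

D_KL(P||U) = 2.00000 - 1.41424 = 0.58576 ≈ 0.5858 bits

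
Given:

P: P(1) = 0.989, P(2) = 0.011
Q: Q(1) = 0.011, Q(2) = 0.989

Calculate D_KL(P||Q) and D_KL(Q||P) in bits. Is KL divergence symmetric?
D_KL(P||Q) = 6.3476 bits, D_KL(Q||P) = 6.3476 bits. The two values coincide for this particular pair, but no — KL divergence is not symmetric in general.

D_KL(P||Q) = Σ P(x) log₂(P(x)/Q(x))

Computing term by term:
  P(1)·log₂(P(1)/Q(1)) = 0.989·log₂(0.989/0.011) = 6.41900
  P(2)·log₂(P(2)/Q(2)) = 0.011·log₂(0.011/0.989) = -0.07139

D_KL(P||Q) = 6.41900 - 0.07139 = 6.34761 ≈ 6.3476 bits

D_KL(Q||P) = Σ Q(x) log₂(Q(x)/P(x))

Computing term by term:
  Q(1)·log₂(Q(1)/P(1)) = 0.011·log₂(0.011/0.989) = -0.07139
  Q(2)·log₂(Q(2)/P(2)) = 0.989·log₂(0.989/0.011) = 6.41900

D_KL(Q||P) = -0.07139 + 6.41900 = 6.34761 ≈ 6.3476 bits

These ARE equal here. Q is P with outcomes relabeled (Q(1) = P(2), Q(2) = P(1)) by a relabeling that is its own inverse, so the two sums contain exactly the same terms in a different order. This is a special case — KL divergence is not symmetric in general: D_KL(P||Q) ≠ D_KL(Q||P) for most P, Q.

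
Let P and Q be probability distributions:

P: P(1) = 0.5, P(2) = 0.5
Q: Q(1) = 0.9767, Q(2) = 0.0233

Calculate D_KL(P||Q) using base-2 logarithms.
1.7288 bits

D_KL(P||Q) = Σ P(x) log₂(P(x)/Q(x))

Computing term by term:
  P(1)·log₂(P(1)/Q(1)) = 0.5·log₂(0.5/0.9767) = -0.48299
  P(2)·log₂(P(2)/Q(2)) = 0.5·log₂(0.5/0.0233) = 2.21176

D_KL(P||Q) = -0.48299 + 2.21176 = 1.72877 ≈ 1.7288 bits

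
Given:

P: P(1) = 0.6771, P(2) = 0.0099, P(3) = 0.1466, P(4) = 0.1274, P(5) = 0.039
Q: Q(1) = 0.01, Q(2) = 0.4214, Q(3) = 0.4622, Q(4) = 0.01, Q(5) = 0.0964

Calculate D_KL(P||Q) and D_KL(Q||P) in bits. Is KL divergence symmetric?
D_KL(P||Q) = 4.2380 bits, D_KL(Q||P) = 3.0745 bits. No, KL divergence is not symmetric.

D_KL(P||Q) = Σ P(x) log₂(P(x)/Q(x))

Computing term by term:
  P(1)·log₂(P(1)/Q(1)) = 0.6771·log₂(0.6771/0.01) = 4.11765
  P(2)·log₂(P(2)/Q(2)) = 0.0099·log₂(0.0099/0.4214) = -0.05358
  P(3)·log₂(P(3)/Q(3)) = 0.1466·log₂(0.1466/0.4622) = -0.24286
  P(4)·log₂(P(4)/Q(4)) = 0.1274·log₂(0.1274/0.01) = 0.46772
  P(5)·log₂(P(5)/Q(5)) = 0.039·log₂(0.039/0.0964) = -0.05092

D_KL(P||Q) = 4.11765 - 0.05358 - 0.24286 + 0.46772 - 0.05092 = 4.23801 ≈ 4.2380 bits

D_KL(Q||P) = Σ Q(x) log₂(Q(x)/P(x))

Computing term by term:
  Q(1)·log₂(Q(1)/P(1)) = 0.01·log₂(0.01/0.6771) = -0.06081
  Q(2)·log₂(Q(2)/P(2)) = 0.4214·log₂(0.4214/0.0099) = 2.28046
  Q(3)·log₂(Q(3)/P(3)) = 0.4622·log₂(0.4622/0.1466) = 0.76570
  Q(4)·log₂(Q(4)/P(4)) = 0.01·log₂(0.01/0.1274) = -0.03671
  Q(5)·log₂(Q(5)/P(5)) = 0.0964·log₂(0.0964/0.039) = 0.12586

D_KL(Q||P) = -0.06081 + 2.28046 + 0.76570 - 0.03671 + 0.12586 = 3.07450 ≈ 3.0745 bits

These are NOT equal (difference: 1.1635 bits). KL divergence is asymmetric: D_KL(P||Q) ≠ D_KL(Q||P) in general.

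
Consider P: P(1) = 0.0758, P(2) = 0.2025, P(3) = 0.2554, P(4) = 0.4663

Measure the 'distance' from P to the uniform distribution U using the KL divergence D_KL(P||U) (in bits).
0.2352 bits

U(i) = 1/4 for all i

D_KL(P||U) = Σ P(x) log₂(P(x) / (1/4))
           = Σ P(x) log₂(P(x)) + log₂(4)
           = log₂(4) - H(P)

H(P) = -Σ P(x) log₂(P(x)):
  -P(1)·log₂(P(1)) = -(0.0758)·log₂(0.0758) = 0.28210
  -P(2)·log₂(P(2)) = -(0.2025)·log₂(0.2025) = 0.46656
  -P(3)·log₂(P(3)) = -(0.2554)·log₂(0.2554) = 0.50293
  -P(4)·log₂(P(4)) = -(0.4663)·log₂(0.4663) = 0.51324
H(P) = 0.28210 + 0.46656 + 0.50293 + 0.51324 = 1.76483 bits

log₂(4) = 2.00000 bits

D_KL(P||U) = 2.00000 - 1.76483 = 0.23517 ≈ 0.2352 bits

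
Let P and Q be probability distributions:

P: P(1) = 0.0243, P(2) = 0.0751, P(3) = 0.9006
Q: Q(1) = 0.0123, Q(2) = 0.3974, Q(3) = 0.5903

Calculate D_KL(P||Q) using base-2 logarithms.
0.3922 bits

D_KL(P||Q) = Σ P(x) log₂(P(x)/Q(x))

Computing term by term:
  P(1)·log₂(P(1)/Q(1)) = 0.0243·log₂(0.0243/0.0123) = 0.02387
  P(2)·log₂(P(2)/Q(2)) = 0.0751·log₂(0.0751/0.3974) = -0.18052
  P(3)·log₂(P(3)/Q(3)) = 0.9006·log₂(0.9006/0.5903) = 0.54886

D_KL(P||Q) = 0.02387 - 0.18052 + 0.54886 = 0.39221 ≈ 0.3922 bits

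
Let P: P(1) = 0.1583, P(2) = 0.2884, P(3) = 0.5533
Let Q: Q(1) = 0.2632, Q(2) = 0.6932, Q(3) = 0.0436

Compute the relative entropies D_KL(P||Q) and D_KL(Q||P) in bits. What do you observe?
D_KL(P||Q) = 1.5472 bits, D_KL(Q||P) = 0.9103 bits. The two directions give different values (D_KL(P||Q) exceeds D_KL(Q||P) by 0.6369 bits): KL divergence is asymmetric.

D_KL(P||Q) = Σ P(x) log₂(P(x)/Q(x))

Computing term by term:
  P(1)·log₂(P(1)/Q(1)) = 0.1583·log₂(0.1583/0.2632) = -0.11611
  P(2)·log₂(P(2)/Q(2)) = 0.2884·log₂(0.2884/0.6932) = -0.36488
  P(3)·log₂(P(3)/Q(3)) = 0.5533·log₂(0.5533/0.0436) = 2.02821

D_KL(P||Q) = -0.11611 - 0.36488 + 2.02821 = 1.54722 ≈ 1.5472 bits

D_KL(Q||P) = Σ Q(x) log₂(Q(x)/P(x))

Computing term by term:
  Q(1)·log₂(Q(1)/P(1)) = 0.2632·log₂(0.2632/0.1583) = 0.19306
  Q(2)·log₂(Q(2)/P(2)) = 0.6932·log₂(0.6932/0.2884) = 0.87704
  Q(3)·log₂(Q(3)/P(3)) = 0.0436·log₂(0.0436/0.5533) = -0.15982

D_KL(Q||P) = 0.19306 + 0.87704 - 0.15982 = 0.91028 ≈ 0.9103 bits

These are NOT equal (difference: 0.6369 bits). KL divergence is asymmetric: D_KL(P||Q) ≠ D_KL(Q||P) in general.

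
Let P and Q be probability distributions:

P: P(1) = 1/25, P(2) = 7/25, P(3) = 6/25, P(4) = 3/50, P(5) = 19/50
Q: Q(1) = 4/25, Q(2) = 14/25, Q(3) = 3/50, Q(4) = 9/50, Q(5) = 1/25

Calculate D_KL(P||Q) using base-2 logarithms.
1.2591 bits

D_KL(P||Q) = Σ P(x) log₂(P(x)/Q(x))

Computing term by term:
  P(1)·log₂(P(1)/Q(1)) = (1/25)·log₂((1/25)/(4/25)) = -0.08000
  P(2)·log₂(P(2)/Q(2)) = (7/25)·log₂((7/25)/(14/25)) = -0.28000
  P(3)·log₂(P(3)/Q(3)) = (6/25)·log₂((6/25)/(3/50)) = 0.48000
  P(4)·log₂(P(4)/Q(4)) = (3/50)·log₂((3/50)/(9/50)) = -0.09510
  P(5)·log₂(P(5)/Q(5)) = (19/50)·log₂((19/50)/(1/25)) = 1.23421

D_KL(P||Q) = -0.08000 - 0.28000 + 0.48000 - 0.09510 + 1.23421 = 1.25911 ≈ 1.2591 bits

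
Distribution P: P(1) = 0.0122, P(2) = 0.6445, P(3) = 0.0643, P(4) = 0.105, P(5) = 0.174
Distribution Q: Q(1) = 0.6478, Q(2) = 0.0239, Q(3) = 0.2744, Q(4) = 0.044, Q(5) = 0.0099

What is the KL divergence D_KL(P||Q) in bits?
3.7102 bits

D_KL(P||Q) = Σ P(x) log₂(P(x)/Q(x))

Computing term by term:
  P(1)·log₂(P(1)/Q(1)) = 0.0122·log₂(0.0122/0.6478) = -0.06991
  P(2)·log₂(P(2)/Q(2)) = 0.6445·log₂(0.6445/0.0239) = 3.06337
  P(3)·log₂(P(3)/Q(3)) = 0.0643·log₂(0.0643/0.2744) = -0.13460
  P(4)·log₂(P(4)/Q(4)) = 0.105·log₂(0.105/0.044) = 0.13176
  P(5)·log₂(P(5)/Q(5)) = 0.174·log₂(0.174/0.0099) = 0.71958

D_KL(P||Q) = -0.06991 + 3.06337 - 0.13460 + 0.13176 + 0.71958 = 3.71020 ≈ 3.7102 bits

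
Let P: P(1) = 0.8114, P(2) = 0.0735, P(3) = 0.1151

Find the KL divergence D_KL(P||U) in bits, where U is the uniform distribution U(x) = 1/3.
0.7045 bits

U(i) = 1/3 for all i

D_KL(P||U) = Σ P(x) log₂(P(x) / (1/3))
           = Σ P(x) log₂(P(x)) + log₂(3)
           = log₂(3) - H(P)

H(P) = -Σ P(x) log₂(P(x)):
  -P(1)·log₂(P(1)) = -(0.8114)·log₂(0.8114) = 0.24465
  -P(2)·log₂(P(2)) = -(0.0735)·log₂(0.0735) = 0.27681
  -P(3)·log₂(P(3)) = -(0.1151)·log₂(0.1151) = 0.35900
H(P) = 0.24465 + 0.27681 + 0.35900 = 0.88046 bits

log₂(3) = 1.58496 bits

D_KL(P||U) = 1.58496 - 0.88046 = 0.70450 ≈ 0.7045 bits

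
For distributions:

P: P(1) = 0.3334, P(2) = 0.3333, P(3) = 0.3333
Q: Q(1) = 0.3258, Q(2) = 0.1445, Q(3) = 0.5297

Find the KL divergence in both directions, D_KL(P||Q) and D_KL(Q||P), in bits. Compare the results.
D_KL(P||Q) = 0.1902 bits, D_KL(Q||P) = 0.1690 bits. D_KL(P||Q) is larger than D_KL(Q||P) by 0.0212 bits; the two directions differ.

D_KL(P||Q) = Σ P(x) log₂(P(x)/Q(x))

Computing term by term:
  P(1)·log₂(P(1)/Q(1)) = 0.3334·log₂(0.3334/0.3258) = 0.01109
  P(2)·log₂(P(2)/Q(2)) = 0.3333·log₂(0.3333/0.1445) = 0.40188
  P(3)·log₂(P(3)/Q(3)) = 0.3333·log₂(0.3333/0.5297) = -0.22276

D_KL(P||Q) = 0.01109 + 0.40188 - 0.22276 = 0.19021 ≈ 0.1902 bits

D_KL(Q||P) = Σ Q(x) log₂(Q(x)/P(x))

Computing term by term:
  Q(1)·log₂(Q(1)/P(1)) = 0.3258·log₂(0.3258/0.3334) = -0.01084
  Q(2)·log₂(Q(2)/P(2)) = 0.1445·log₂(0.1445/0.3333) = -0.17423
  Q(3)·log₂(Q(3)/P(3)) = 0.5297·log₂(0.5297/0.3333) = 0.35403

D_KL(Q||P) = -0.01084 - 0.17423 + 0.35403 = 0.16896 ≈ 0.1690 bits

These are NOT equal (difference: 0.0212 bits). KL divergence is asymmetric: D_KL(P||Q) ≠ D_KL(Q||P) in general.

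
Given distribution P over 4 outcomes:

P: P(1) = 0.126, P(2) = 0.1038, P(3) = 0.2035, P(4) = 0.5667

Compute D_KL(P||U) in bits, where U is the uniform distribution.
0.3525 bits

U(i) = 1/4 for all i

D_KL(P||U) = Σ P(x) log₂(P(x) / (1/4))
           = Σ P(x) log₂(P(x)) + log₂(4)
           = log₂(4) - H(P)

H(P) = -Σ P(x) log₂(P(x)):
  -P(1)·log₂(P(1)) = -(0.126)·log₂(0.126) = 0.37655
  -P(2)·log₂(P(2)) = -(0.1038)·log₂(0.1038) = 0.33923
  -P(3)·log₂(P(3)) = -(0.2035)·log₂(0.2035) = 0.46742
  -P(4)·log₂(P(4)) = -(0.5667)·log₂(0.5667) = 0.46432
H(P) = 0.37655 + 0.33923 + 0.46742 + 0.46432 = 1.64752 bits

log₂(4) = 2.00000 bits

D_KL(P||U) = 2.00000 - 1.64752 = 0.35248 ≈ 0.3525 bits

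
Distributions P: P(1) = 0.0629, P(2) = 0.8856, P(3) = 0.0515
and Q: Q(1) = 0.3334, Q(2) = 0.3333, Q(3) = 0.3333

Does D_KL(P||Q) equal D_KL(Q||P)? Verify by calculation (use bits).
D_KL(P||Q) = 0.9585 bits, D_KL(Q||P) = 1.2303 bits. No — D_KL(P||Q) ≠ D_KL(Q||P) for this pair.

D_KL(P||Q) = Σ P(x) log₂(P(x)/Q(x))

Computing term by term:
  P(1)·log₂(P(1)/Q(1)) = 0.0629·log₂(0.0629/0.3334) = -0.15135
  P(2)·log₂(P(2)/Q(2)) = 0.8856·log₂(0.8856/0.3333) = 1.24855
  P(3)·log₂(P(3)/Q(3)) = 0.0515·log₂(0.0515/0.3333) = -0.13875

D_KL(P||Q) = -0.15135 + 1.24855 - 0.13875 = 0.95845 ≈ 0.9585 bits

D_KL(Q||P) = Σ Q(x) log₂(Q(x)/P(x))

Computing term by term:
  Q(1)·log₂(Q(1)/P(1)) = 0.3334·log₂(0.3334/0.0629) = 0.80220
  Q(2)·log₂(Q(2)/P(2)) = 0.3333·log₂(0.3333/0.8856) = -0.46990
  Q(3)·log₂(Q(3)/P(3)) = 0.3333·log₂(0.3333/0.0515) = 0.89797

D_KL(Q||P) = 0.80220 - 0.46990 + 0.89797 = 1.23027 ≈ 1.2303 bits

These are NOT equal (difference: 0.2718 bits). KL divergence is asymmetric: D_KL(P||Q) ≠ D_KL(Q||P) in general.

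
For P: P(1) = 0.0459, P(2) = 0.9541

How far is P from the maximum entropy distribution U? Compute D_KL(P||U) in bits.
0.7313 bits

U(i) = 1/2 for all i

D_KL(P||U) = Σ P(x) log₂(P(x) / (1/2))
           = Σ P(x) log₂(P(x)) + log₂(2)
           = log₂(2) - H(P)

H(P) = -Σ P(x) log₂(P(x)):
  -P(1)·log₂(P(1)) = -(0.0459)·log₂(0.0459) = 0.20404
  -P(2)·log₂(P(2)) = -(0.9541)·log₂(0.9541) = 0.06468
H(P) = 0.20404 + 0.06468 = 0.26872 bits

log₂(2) = 1.00000 bits

D_KL(P||U) = 1.00000 - 0.26872 = 0.73128 ≈ 0.7313 bits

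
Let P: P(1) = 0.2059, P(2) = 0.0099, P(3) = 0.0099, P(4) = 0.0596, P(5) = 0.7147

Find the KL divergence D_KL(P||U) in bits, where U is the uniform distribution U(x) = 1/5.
1.1318 bits

U(i) = 1/5 for all i

D_KL(P||U) = Σ P(x) log₂(P(x) / (1/5))
           = Σ P(x) log₂(P(x)) + log₂(5)
           = log₂(5) - H(P)

H(P) = -Σ P(x) log₂(P(x)):
  -P(1)·log₂(P(1)) = -(0.2059)·log₂(0.2059) = 0.46945
  -P(2)·log₂(P(2)) = -(0.0099)·log₂(0.0099) = 0.06592
  -P(3)·log₂(P(3)) = -(0.0099)·log₂(0.0099) = 0.06592
  -P(4)·log₂(P(4)) = -(0.0596)·log₂(0.0596) = 0.24249
  -P(5)·log₂(P(5)) = -(0.7147)·log₂(0.7147) = 0.34634
H(P) = 0.46945 + 0.06592 + 0.06592 + 0.24249 + 0.34634 = 1.19012 bits

log₂(5) = 2.32193 bits

D_KL(P||U) = 2.32193 - 1.19012 = 1.13181 ≈ 1.1318 bits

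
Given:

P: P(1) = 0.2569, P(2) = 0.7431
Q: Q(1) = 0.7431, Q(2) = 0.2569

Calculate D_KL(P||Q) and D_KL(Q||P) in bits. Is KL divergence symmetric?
D_KL(P||Q) = 0.7450 bits, D_KL(Q||P) = 0.7450 bits. The two values coincide for this particular pair, but no — KL divergence is not symmetric in general.

D_KL(P||Q) = Σ P(x) log₂(P(x)/Q(x))

Computing term by term:
  P(1)·log₂(P(1)/Q(1)) = 0.2569·log₂(0.2569/0.7431) = -0.39366
  P(2)·log₂(P(2)/Q(2)) = 0.7431·log₂(0.7431/0.2569) = 1.13869

D_KL(P||Q) = -0.39366 + 1.13869 = 0.74503 ≈ 0.7450 bits

D_KL(Q||P) = Σ Q(x) log₂(Q(x)/P(x))

Computing term by term:
  Q(1)·log₂(Q(1)/P(1)) = 0.7431·log₂(0.7431/0.2569) = 1.13869
  Q(2)·log₂(Q(2)/P(2)) = 0.2569·log₂(0.2569/0.7431) = -0.39366

D_KL(Q||P) = 1.13869 - 0.39366 = 0.74503 ≈ 0.7450 bits

These ARE equal here. Q is P with outcomes relabeled (Q(1) = P(2), Q(2) = P(1)) by a relabeling that is its own inverse, so the two sums contain exactly the same terms in a different order. This is a special case — KL divergence is not symmetric in general: D_KL(P||Q) ≠ D_KL(Q||P) for most P, Q.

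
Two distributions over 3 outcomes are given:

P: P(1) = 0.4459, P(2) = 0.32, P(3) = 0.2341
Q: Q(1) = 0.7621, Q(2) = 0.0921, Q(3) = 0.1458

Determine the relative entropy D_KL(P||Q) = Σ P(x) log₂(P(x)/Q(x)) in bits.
0.3901 bits

D_KL(P||Q) = Σ P(x) log₂(P(x)/Q(x))

Computing term by term:
  P(1)·log₂(P(1)/Q(1)) = 0.4459·log₂(0.4459/0.7621) = -0.34480
  P(2)·log₂(P(2)/Q(2)) = 0.32·log₂(0.32/0.0921) = 0.57498
  P(3)·log₂(P(3)/Q(3)) = 0.2341·log₂(0.2341/0.1458) = 0.15992

D_KL(P||Q) = -0.34480 + 0.57498 + 0.15992 = 0.39010 ≈ 0.3901 bits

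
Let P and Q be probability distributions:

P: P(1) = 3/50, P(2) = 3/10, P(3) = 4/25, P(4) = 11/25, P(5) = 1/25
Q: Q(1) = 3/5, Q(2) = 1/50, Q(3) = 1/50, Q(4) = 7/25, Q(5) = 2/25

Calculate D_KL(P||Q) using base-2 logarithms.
1.6997 bits

D_KL(P||Q) = Σ P(x) log₂(P(x)/Q(x))

Computing term by term:
  P(1)·log₂(P(1)/Q(1)) = (3/50)·log₂((3/50)/(3/5)) = -0.19932
  P(2)·log₂(P(2)/Q(2)) = (3/10)·log₂((3/10)/(1/50)) = 1.17207
  P(3)·log₂(P(3)/Q(3)) = (4/25)·log₂((4/25)/(1/50)) = 0.48000
  P(4)·log₂(P(4)/Q(4)) = (11/25)·log₂((11/25)/(7/25)) = 0.28691
  P(5)·log₂(P(5)/Q(5)) = (1/25)·log₂((1/25)/(2/25)) = -0.04000

D_KL(P||Q) = -0.19932 + 1.17207 + 0.48000 + 0.28691 - 0.04000 = 1.69966 ≈ 1.6997 bits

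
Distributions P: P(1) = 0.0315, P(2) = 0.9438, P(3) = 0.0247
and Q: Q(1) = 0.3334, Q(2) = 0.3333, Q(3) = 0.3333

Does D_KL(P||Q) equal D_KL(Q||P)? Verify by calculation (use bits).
D_KL(P||Q) = 1.2173 bits, D_KL(Q||P) = 1.8856 bits. No — D_KL(P||Q) ≠ D_KL(Q||P) for this pair.

D_KL(P||Q) = Σ P(x) log₂(P(x)/Q(x))

Computing term by term:
  P(1)·log₂(P(1)/Q(1)) = 0.0315·log₂(0.0315/0.3334) = -0.10722
  P(2)·log₂(P(2)/Q(2)) = 0.9438·log₂(0.9438/0.3333) = 1.41727
  P(3)·log₂(P(3)/Q(3)) = 0.0247·log₂(0.0247/0.3333) = -0.09273

D_KL(P||Q) = -0.10722 + 1.41727 - 0.09273 = 1.21732 ≈ 1.2173 bits

D_KL(Q||P) = Σ Q(x) log₂(Q(x)/P(x))

Computing term by term:
  Q(1)·log₂(Q(1)/P(1)) = 0.3334·log₂(0.3334/0.0315) = 1.13484
  Q(2)·log₂(Q(2)/P(2)) = 0.3333·log₂(0.3333/0.9438) = -0.50050
  Q(3)·log₂(Q(3)/P(3)) = 0.3333·log₂(0.3333/0.0247) = 1.25129

D_KL(Q||P) = 1.13484 - 0.50050 + 1.25129 = 1.88563 ≈ 1.8856 bits

These are NOT equal (difference: 0.6683 bits). KL divergence is asymmetric: D_KL(P||Q) ≠ D_KL(Q||P) in general.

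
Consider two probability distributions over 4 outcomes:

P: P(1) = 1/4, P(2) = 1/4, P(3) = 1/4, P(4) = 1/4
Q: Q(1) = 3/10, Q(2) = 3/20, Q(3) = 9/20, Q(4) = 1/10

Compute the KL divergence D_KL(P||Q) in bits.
0.2370 bits

D_KL(P||Q) = Σ P(x) log₂(P(x)/Q(x))

Computing term by term:
  P(1)·log₂(P(1)/Q(1)) = (1/4)·log₂((1/4)/(3/10)) = -0.06576
  P(2)·log₂(P(2)/Q(2)) = (1/4)·log₂((1/4)/(3/20)) = 0.18424
  P(3)·log₂(P(3)/Q(3)) = (1/4)·log₂((1/4)/(9/20)) = -0.21200
  P(4)·log₂(P(4)/Q(4)) = (1/4)·log₂((1/4)/(1/10)) = 0.33048

D_KL(P||Q) = -0.06576 + 0.18424 - 0.21200 + 0.33048 = 0.23696 ≈ 0.2370 bits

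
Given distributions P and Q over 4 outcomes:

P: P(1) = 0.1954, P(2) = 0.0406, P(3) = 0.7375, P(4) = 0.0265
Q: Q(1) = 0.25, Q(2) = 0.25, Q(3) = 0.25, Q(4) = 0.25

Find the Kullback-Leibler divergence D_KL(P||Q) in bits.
0.8893 bits

D_KL(P||Q) = Σ P(x) log₂(P(x)/Q(x))

Computing term by term:
  P(1)·log₂(P(1)/Q(1)) = 0.1954·log₂(0.1954/0.25) = -0.06946
  P(2)·log₂(P(2)/Q(2)) = 0.0406·log₂(0.0406/0.25) = -0.10647
  P(3)·log₂(P(3)/Q(3)) = 0.7375·log₂(0.7375/0.25) = 1.15103
  P(4)·log₂(P(4)/Q(4)) = 0.0265·log₂(0.0265/0.25) = -0.08580

D_KL(P||Q) = -0.06946 - 0.10647 + 1.15103 - 0.08580 = 0.88930 ≈ 0.8893 bits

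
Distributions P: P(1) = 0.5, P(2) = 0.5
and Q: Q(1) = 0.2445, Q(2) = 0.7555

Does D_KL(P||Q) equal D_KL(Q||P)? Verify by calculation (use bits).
D_KL(P||Q) = 0.2183 bits, D_KL(Q||P) = 0.1976 bits. No — D_KL(P||Q) ≠ D_KL(Q||P) for this pair.

D_KL(P||Q) = Σ P(x) log₂(P(x)/Q(x))

Computing term by term:
  P(1)·log₂(P(1)/Q(1)) = 0.5·log₂(0.5/0.2445) = 0.51605
  P(2)·log₂(P(2)/Q(2)) = 0.5·log₂(0.5/0.7555) = -0.29775

D_KL(P||Q) = 0.51605 - 0.29775 = 0.21830 ≈ 0.2183 bits

D_KL(Q||P) = Σ Q(x) log₂(Q(x)/P(x))

Computing term by term:
  Q(1)·log₂(Q(1)/P(1)) = 0.2445·log₂(0.2445/0.5) = -0.25235
  Q(2)·log₂(Q(2)/P(2)) = 0.7555·log₂(0.7555/0.5) = 0.44990

D_KL(Q||P) = -0.25235 + 0.44990 = 0.19755 ≈ 0.1976 bits

These are NOT equal (difference: 0.0207 bits). KL divergence is asymmetric: D_KL(P||Q) ≠ D_KL(Q||P) in general.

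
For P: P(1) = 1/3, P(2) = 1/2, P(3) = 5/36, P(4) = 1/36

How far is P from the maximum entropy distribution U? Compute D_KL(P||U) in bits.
0.4325 bits

U(i) = 1/4 for all i

D_KL(P||U) = Σ P(x) log₂(P(x) / (1/4))
           = Σ P(x) log₂(P(x)) + log₂(4)
           = log₂(4) - H(P)

H(P) = -Σ P(x) log₂(P(x)):
  -P(1)·log₂(P(1)) = -(1/3)·log₂(1/3) = 0.52832
  -P(2)·log₂(P(2)) = -(1/2)·log₂(1/2) = 0.50000
  -P(3)·log₂(P(3)) = -(5/36)·log₂(5/36) = 0.39556
  -P(4)·log₂(P(4)) = -(1/36)·log₂(1/36) = 0.14361
H(P) = 0.52832 + 0.50000 + 0.39556 + 0.14361 = 1.56749 bits

log₂(4) = 2.00000 bits

D_KL(P||U) = 2.00000 - 1.56749 = 0.43251 ≈ 0.4325 bits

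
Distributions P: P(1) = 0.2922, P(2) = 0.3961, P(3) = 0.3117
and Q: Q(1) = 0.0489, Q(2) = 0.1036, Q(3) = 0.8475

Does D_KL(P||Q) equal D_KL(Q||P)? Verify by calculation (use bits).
D_KL(P||Q) = 1.0702 bits, D_KL(Q||P) = 0.8964 bits. No — D_KL(P||Q) ≠ D_KL(Q||P) for this pair.

D_KL(P||Q) = Σ P(x) log₂(P(x)/Q(x))

Computing term by term:
  P(1)·log₂(P(1)/Q(1)) = 0.2922·log₂(0.2922/0.0489) = 0.75360
  P(2)·log₂(P(2)/Q(2)) = 0.3961·log₂(0.3961/0.1036) = 0.76639
  P(3)·log₂(P(3)/Q(3)) = 0.3117·log₂(0.3117/0.8475) = -0.44980

D_KL(P||Q) = 0.75360 + 0.76639 - 0.44980 = 1.07019 ≈ 1.0702 bits

D_KL(Q||P) = Σ Q(x) log₂(Q(x)/P(x))

Computing term by term:
  Q(1)·log₂(Q(1)/P(1)) = 0.0489·log₂(0.0489/0.2922) = -0.12612
  Q(2)·log₂(Q(2)/P(2)) = 0.1036·log₂(0.1036/0.3961) = -0.20045
  Q(3)·log₂(Q(3)/P(3)) = 0.8475·log₂(0.8475/0.3117) = 1.22299

D_KL(Q||P) = -0.12612 - 0.20045 + 1.22299 = 0.89642 ≈ 0.8964 bits

These are NOT equal (difference: 0.1738 bits). KL divergence is asymmetric: D_KL(P||Q) ≠ D_KL(Q||P) in general.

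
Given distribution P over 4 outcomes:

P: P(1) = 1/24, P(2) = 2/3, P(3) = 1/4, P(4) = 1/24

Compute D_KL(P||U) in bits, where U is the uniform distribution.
0.7279 bits

U(i) = 1/4 for all i

D_KL(P||U) = Σ P(x) log₂(P(x) / (1/4))
           = Σ P(x) log₂(P(x)) + log₂(4)
           = log₂(4) - H(P)

H(P) = -Σ P(x) log₂(P(x)):
  -P(1)·log₂(P(1)) = -(1/24)·log₂(1/24) = 0.19104
  -P(2)·log₂(P(2)) = -(2/3)·log₂(2/3) = 0.38998
  -P(3)·log₂(P(3)) = -(1/4)·log₂(1/4) = 0.50000
  -P(4)·log₂(P(4)) = -(1/24)·log₂(1/24) = 0.19104
H(P) = 0.19104 + 0.38998 + 0.50000 + 0.19104 = 1.27206 bits

log₂(4) = 2.00000 bits

D_KL(P||U) = 2.00000 - 1.27206 = 0.72794 ≈ 0.7279 bits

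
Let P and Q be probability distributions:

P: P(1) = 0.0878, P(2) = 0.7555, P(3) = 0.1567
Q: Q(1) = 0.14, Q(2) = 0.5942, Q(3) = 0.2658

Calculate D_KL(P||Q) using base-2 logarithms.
0.0832 bits

D_KL(P||Q) = Σ P(x) log₂(P(x)/Q(x))

Computing term by term:
  P(1)·log₂(P(1)/Q(1)) = 0.0878·log₂(0.0878/0.14) = -0.05910
  P(2)·log₂(P(2)/Q(2)) = 0.7555·log₂(0.7555/0.5942) = 0.26177
  P(3)·log₂(P(3)/Q(3)) = 0.1567·log₂(0.1567/0.2658) = -0.11946

D_KL(P||Q) = -0.05910 + 0.26177 - 0.11946 = 0.08321 ≈ 0.0832 bits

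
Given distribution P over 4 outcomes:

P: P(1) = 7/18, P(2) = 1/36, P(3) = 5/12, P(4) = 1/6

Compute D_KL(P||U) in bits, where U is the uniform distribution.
0.3694 bits

U(i) = 1/4 for all i

D_KL(P||U) = Σ P(x) log₂(P(x) / (1/4))
           = Σ P(x) log₂(P(x)) + log₂(4)
           = log₂(4) - H(P)

H(P) = -Σ P(x) log₂(P(x)):
  -P(1)·log₂(P(1)) = -(7/18)·log₂(7/18) = 0.52989
  -P(2)·log₂(P(2)) = -(1/36)·log₂(1/36) = 0.14361
  -P(3)·log₂(P(3)) = -(5/12)·log₂(5/12) = 0.52626
  -P(4)·log₂(P(4)) = -(1/6)·log₂(1/6) = 0.43083
H(P) = 0.52989 + 0.14361 + 0.52626 + 0.43083 = 1.63059 bits

log₂(4) = 2.00000 bits

D_KL(P||U) = 2.00000 - 1.63059 = 0.36941 ≈ 0.3694 bits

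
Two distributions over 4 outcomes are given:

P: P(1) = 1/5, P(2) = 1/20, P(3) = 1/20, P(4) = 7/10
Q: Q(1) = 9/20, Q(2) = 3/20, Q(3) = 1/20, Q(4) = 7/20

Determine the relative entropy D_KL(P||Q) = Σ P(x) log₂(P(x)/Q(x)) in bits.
0.3868 bits

D_KL(P||Q) = Σ P(x) log₂(P(x)/Q(x))

Computing term by term:
  P(1)·log₂(P(1)/Q(1)) = (1/5)·log₂((1/5)/(9/20)) = -0.23399
  P(2)·log₂(P(2)/Q(2)) = (1/20)·log₂((1/20)/(3/20)) = -0.07925
  P(3)·log₂(P(3)/Q(3)) = (1/20)·log₂((1/20)/(1/20)) = 0.00000
  P(4)·log₂(P(4)/Q(4)) = (7/10)·log₂((7/10)/(7/20)) = 0.70000

D_KL(P||Q) = -0.23399 - 0.07925 + 0.00000 + 0.70000 = 0.38676 ≈ 0.3868 bits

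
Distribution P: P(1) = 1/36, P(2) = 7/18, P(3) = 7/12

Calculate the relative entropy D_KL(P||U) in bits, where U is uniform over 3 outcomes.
0.4579 bits

U(i) = 1/3 for all i

D_KL(P||U) = Σ P(x) log₂(P(x) / (1/3))
           = Σ P(x) log₂(P(x)) + log₂(3)
           = log₂(3) - H(P)

H(P) = -Σ P(x) log₂(P(x)):
  -P(1)·log₂(P(1)) = -(1/36)·log₂(1/36) = 0.14361
  -P(2)·log₂(P(2)) = -(7/18)·log₂(7/18) = 0.52989
  -P(3)·log₂(P(3)) = -(7/12)·log₂(7/12) = 0.45360
H(P) = 0.14361 + 0.52989 + 0.45360 = 1.12710 bits

log₂(3) = 1.58496 bits

D_KL(P||U) = 1.58496 - 1.12710 = 0.45786 ≈ 0.4579 bits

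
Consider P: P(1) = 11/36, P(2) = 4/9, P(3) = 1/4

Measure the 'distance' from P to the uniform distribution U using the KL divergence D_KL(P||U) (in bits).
0.0423 bits

U(i) = 1/3 for all i

D_KL(P||U) = Σ P(x) log₂(P(x) / (1/3))
           = Σ P(x) log₂(P(x)) + log₂(3)
           = log₂(3) - H(P)

H(P) = -Σ P(x) log₂(P(x)):
  -P(1)·log₂(P(1)) = -(11/36)·log₂(11/36) = 0.52265
  -P(2)·log₂(P(2)) = -(4/9)·log₂(4/9) = 0.51997
  -P(3)·log₂(P(3)) = -(1/4)·log₂(1/4) = 0.50000
H(P) = 0.52265 + 0.51997 + 0.50000 = 1.54262 bits

log₂(3) = 1.58496 bits

D_KL(P||U) = 1.58496 - 1.54262 = 0.04234 ≈ 0.0423 bits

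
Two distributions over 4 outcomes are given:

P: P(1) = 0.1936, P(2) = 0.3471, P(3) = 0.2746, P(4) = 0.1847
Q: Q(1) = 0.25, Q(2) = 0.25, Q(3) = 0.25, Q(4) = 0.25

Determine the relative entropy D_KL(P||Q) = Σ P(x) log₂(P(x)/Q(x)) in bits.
0.0494 bits

D_KL(P||Q) = Σ P(x) log₂(P(x)/Q(x))

Computing term by term:
  P(1)·log₂(P(1)/Q(1)) = 0.1936·log₂(0.1936/0.25) = -0.07141
  P(2)·log₂(P(2)/Q(2)) = 0.3471·log₂(0.3471/0.25) = 0.16433
  P(3)·log₂(P(3)/Q(3)) = 0.2746·log₂(0.2746/0.25) = 0.03718
  P(4)·log₂(P(4)/Q(4)) = 0.1847·log₂(0.1847/0.25) = -0.08067

D_KL(P||Q) = -0.07141 + 0.16433 + 0.03718 - 0.08067 = 0.04943 ≈ 0.0494 bits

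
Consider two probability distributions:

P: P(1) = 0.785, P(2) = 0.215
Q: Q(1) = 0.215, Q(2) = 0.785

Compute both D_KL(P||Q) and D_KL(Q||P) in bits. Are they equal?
D_KL(P||Q) = 1.0650 bits, D_KL(Q||P) = 1.0650 bits. Yes, in this case they are equal (although KL divergence is not symmetric in general).

D_KL(P||Q) = Σ P(x) log₂(P(x)/Q(x))

Computing term by term:
  P(1)·log₂(P(1)/Q(1)) = 0.785·log₂(0.785/0.215) = 1.46666
  P(2)·log₂(P(2)/Q(2)) = 0.215·log₂(0.215/0.785) = -0.40170

D_KL(P||Q) = 1.46666 - 0.40170 = 1.06496 ≈ 1.0650 bits

D_KL(Q||P) = Σ Q(x) log₂(Q(x)/P(x))

Computing term by term:
  Q(1)·log₂(Q(1)/P(1)) = 0.215·log₂(0.215/0.785) = -0.40170
  Q(2)·log₂(Q(2)/P(2)) = 0.785·log₂(0.785/0.215) = 1.46666

D_KL(Q||P) = -0.40170 + 1.46666 = 1.06496 ≈ 1.0650 bits

These ARE equal here. Q is P with outcomes relabeled (Q(1) = P(2), Q(2) = P(1)) by a relabeling that is its own inverse, so the two sums contain exactly the same terms in a different order. This is a special case — KL divergence is not symmetric in general: D_KL(P||Q) ≠ D_KL(Q||P) for most P, Q.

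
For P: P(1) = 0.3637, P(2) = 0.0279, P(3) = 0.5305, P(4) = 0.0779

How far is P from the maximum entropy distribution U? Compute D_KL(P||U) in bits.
0.5532 bits

U(i) = 1/4 for all i

D_KL(P||U) = Σ P(x) log₂(P(x) / (1/4))
           = Σ P(x) log₂(P(x)) + log₂(4)
           = log₂(4) - H(P)

H(P) = -Σ P(x) log₂(P(x)):
  -P(1)·log₂(P(1)) = -(0.3637)·log₂(0.3637) = 0.53070
  -P(2)·log₂(P(2)) = -(0.0279)·log₂(0.0279) = 0.14406
  -P(3)·log₂(P(3)) = -(0.5305)·log₂(0.5305) = 0.48518
  -P(4)·log₂(P(4)) = -(0.0779)·log₂(0.0779) = 0.28685
H(P) = 0.53070 + 0.14406 + 0.48518 + 0.28685 = 1.44679 bits

log₂(4) = 2.00000 bits

D_KL(P||U) = 2.00000 - 1.44679 = 0.55321 ≈ 0.5532 bits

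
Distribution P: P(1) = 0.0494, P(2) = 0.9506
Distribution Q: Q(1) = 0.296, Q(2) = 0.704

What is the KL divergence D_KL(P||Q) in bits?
0.2843 bits

D_KL(P||Q) = Σ P(x) log₂(P(x)/Q(x))

Computing term by term:
  P(1)·log₂(P(1)/Q(1)) = 0.0494·log₂(0.0494/0.296) = -0.12760
  P(2)·log₂(P(2)/Q(2)) = 0.9506·log₂(0.9506/0.704) = 0.41186

D_KL(P||Q) = -0.12760 + 0.41186 = 0.28426 ≈ 0.2843 bits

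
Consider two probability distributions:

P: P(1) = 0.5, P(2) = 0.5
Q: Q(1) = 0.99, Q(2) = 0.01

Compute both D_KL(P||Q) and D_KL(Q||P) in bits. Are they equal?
D_KL(P||Q) = 2.3292 bits, D_KL(Q||P) = 0.9192 bits. No, they are not equal.

D_KL(P||Q) = Σ P(x) log₂(P(x)/Q(x))

Computing term by term:
  P(1)·log₂(P(1)/Q(1)) = 0.5·log₂(0.5/0.99) = -0.49275
  P(2)·log₂(P(2)/Q(2)) = 0.5·log₂(0.5/0.01) = 2.82193

D_KL(P||Q) = -0.49275 + 2.82193 = 2.32918 ≈ 2.3292 bits

D_KL(Q||P) = Σ Q(x) log₂(Q(x)/P(x))

Computing term by term:
  Q(1)·log₂(Q(1)/P(1)) = 0.99·log₂(0.99/0.5) = 0.97565
  Q(2)·log₂(Q(2)/P(2)) = 0.01·log₂(0.01/0.5) = -0.05644

D_KL(Q||P) = 0.97565 - 0.05644 = 0.91921 ≈ 0.9192 bits

These are NOT equal (difference: 1.4100 bits). KL divergence is asymmetric: D_KL(P||Q) ≠ D_KL(Q||P) in general.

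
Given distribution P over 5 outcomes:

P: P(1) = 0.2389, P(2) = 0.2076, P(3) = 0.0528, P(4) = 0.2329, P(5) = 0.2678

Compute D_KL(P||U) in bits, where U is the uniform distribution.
0.1349 bits

U(i) = 1/5 for all i

D_KL(P||U) = Σ P(x) log₂(P(x) / (1/5))
           = Σ P(x) log₂(P(x)) + log₂(5)
           = log₂(5) - H(P)

H(P) = -Σ P(x) log₂(P(x)):
  -P(1)·log₂(P(1)) = -(0.2389)·log₂(0.2389) = 0.49345
  -P(2)·log₂(P(2)) = -(0.2076)·log₂(0.2076) = 0.47086
  -P(3)·log₂(P(3)) = -(0.0528)·log₂(0.0528) = 0.22405
  -P(4)·log₂(P(4)) = -(0.2329)·log₂(0.2329) = 0.48961
  -P(5)·log₂(P(5)) = -(0.2678)·log₂(0.2678) = 0.50903
H(P) = 0.49345 + 0.47086 + 0.22405 + 0.48961 + 0.50903 = 2.18700 bits

log₂(5) = 2.32193 bits

D_KL(P||U) = 2.32193 - 2.18700 = 0.13493 ≈ 0.1349 bits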